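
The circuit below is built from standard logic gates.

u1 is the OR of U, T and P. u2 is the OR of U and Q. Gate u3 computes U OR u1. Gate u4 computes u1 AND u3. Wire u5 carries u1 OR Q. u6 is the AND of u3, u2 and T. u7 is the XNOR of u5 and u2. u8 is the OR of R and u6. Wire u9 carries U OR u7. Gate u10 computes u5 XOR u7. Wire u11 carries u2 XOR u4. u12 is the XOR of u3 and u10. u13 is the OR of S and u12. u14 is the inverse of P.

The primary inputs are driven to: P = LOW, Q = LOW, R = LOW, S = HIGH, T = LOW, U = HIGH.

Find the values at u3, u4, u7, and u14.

u1 = U OR T OR P = HIGH OR LOW OR LOW = HIGH
u2 = U OR Q = HIGH OR LOW = HIGH
u3 = U OR u1 = HIGH OR HIGH = HIGH
u4 = u1 AND u3 = HIGH AND HIGH = HIGH
u5 = u1 OR Q = HIGH OR LOW = HIGH
u7 = u5 XNOR u2 = HIGH XNOR HIGH = HIGH
u14 = NOT P = NOT LOW = HIGH

u3 = HIGH; u4 = HIGH; u7 = HIGH; u14 = HIGH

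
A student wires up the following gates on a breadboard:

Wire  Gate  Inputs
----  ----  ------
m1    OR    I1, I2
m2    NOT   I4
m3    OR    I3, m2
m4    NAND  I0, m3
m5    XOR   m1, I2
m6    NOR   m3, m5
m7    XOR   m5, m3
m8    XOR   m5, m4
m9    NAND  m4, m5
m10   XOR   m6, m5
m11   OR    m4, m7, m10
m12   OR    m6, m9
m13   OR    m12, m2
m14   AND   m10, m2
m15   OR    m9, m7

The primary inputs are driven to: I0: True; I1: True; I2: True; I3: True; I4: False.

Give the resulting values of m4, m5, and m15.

m4 = False, m5 = False, m15 = True

m1 = I1 OR I2 = True OR True = True
m2 = NOT I4 = NOT False = True
m3 = I3 OR m2 = True OR True = True
m4 = I0 NAND m3 = True NAND True = False
m5 = m1 XOR I2 = True XOR True = False
m7 = m5 XOR m3 = False XOR True = True
m9 = m4 NAND m5 = False NAND False = True
m15 = m9 OR m7 = True OR True = True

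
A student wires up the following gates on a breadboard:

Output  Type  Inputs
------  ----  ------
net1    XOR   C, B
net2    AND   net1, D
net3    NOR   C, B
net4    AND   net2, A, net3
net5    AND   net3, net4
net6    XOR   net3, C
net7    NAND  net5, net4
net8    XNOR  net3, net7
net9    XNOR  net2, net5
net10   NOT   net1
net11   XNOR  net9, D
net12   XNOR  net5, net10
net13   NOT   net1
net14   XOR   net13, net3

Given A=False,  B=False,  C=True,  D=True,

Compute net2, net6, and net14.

net2 = True, net6 = True, net14 = False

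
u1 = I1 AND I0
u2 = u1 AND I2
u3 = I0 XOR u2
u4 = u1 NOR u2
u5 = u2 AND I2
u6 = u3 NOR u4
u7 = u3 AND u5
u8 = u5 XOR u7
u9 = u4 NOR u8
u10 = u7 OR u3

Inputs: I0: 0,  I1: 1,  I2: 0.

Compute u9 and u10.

u1 = I1 AND I0 = 1 AND 0 = 0
u2 = u1 AND I2 = 0 AND 0 = 0
u3 = I0 XOR u2 = 0 XOR 0 = 0
u4 = u1 NOR u2 = 0 NOR 0 = 1
u5 = u2 AND I2 = 0 AND 0 = 0
u7 = u3 AND u5 = 0 AND 0 = 0
u8 = u5 XOR u7 = 0 XOR 0 = 0
u9 = u4 NOR u8 = 1 NOR 0 = 0
u10 = u7 OR u3 = 0 OR 0 = 0

u9 = 0; u10 = 0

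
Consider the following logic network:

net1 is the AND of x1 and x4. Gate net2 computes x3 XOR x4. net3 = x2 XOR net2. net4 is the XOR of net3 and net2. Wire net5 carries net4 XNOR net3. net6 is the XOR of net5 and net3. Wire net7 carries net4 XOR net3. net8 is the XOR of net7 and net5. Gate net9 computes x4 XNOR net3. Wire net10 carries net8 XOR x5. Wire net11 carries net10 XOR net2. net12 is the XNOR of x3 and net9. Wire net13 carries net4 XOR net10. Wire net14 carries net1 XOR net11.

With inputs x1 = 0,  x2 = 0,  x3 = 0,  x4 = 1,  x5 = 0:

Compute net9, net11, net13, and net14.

net9 = 1; net11 = 0; net13 = 1; net14 = 0

net1 = x1 AND x4 = 0 AND 1 = 0
net2 = x3 XOR x4 = 0 XOR 1 = 1
net3 = x2 XOR net2 = 0 XOR 1 = 1
net4 = net3 XOR net2 = 1 XOR 1 = 0
net5 = net4 XNOR net3 = 0 XNOR 1 = 0
net7 = net4 XOR net3 = 0 XOR 1 = 1
net8 = net7 XOR net5 = 1 XOR 0 = 1
net9 = x4 XNOR net3 = 1 XNOR 1 = 1
net10 = net8 XOR x5 = 1 XOR 0 = 1
net11 = net10 XOR net2 = 1 XOR 1 = 0
net13 = net4 XOR net10 = 0 XOR 1 = 1
net14 = net1 XOR net11 = 0 XOR 0 = 0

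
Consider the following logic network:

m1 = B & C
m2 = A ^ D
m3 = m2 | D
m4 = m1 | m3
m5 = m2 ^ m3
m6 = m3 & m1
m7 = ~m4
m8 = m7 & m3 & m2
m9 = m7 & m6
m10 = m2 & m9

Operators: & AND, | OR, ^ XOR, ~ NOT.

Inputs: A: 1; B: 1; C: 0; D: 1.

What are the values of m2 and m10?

m2 = 0, m10 = 0

m1 = B AND C = 1 AND 0 = 0
m2 = A XOR D = 1 XOR 1 = 0
m3 = m2 OR D = 0 OR 1 = 1
m4 = m1 OR m3 = 0 OR 1 = 1
m6 = m3 AND m1 = 1 AND 0 = 0
m7 = NOT m4 = NOT 1 = 0
m9 = m7 AND m6 = 0 AND 0 = 0
m10 = m2 AND m9 = 0 AND 0 = 0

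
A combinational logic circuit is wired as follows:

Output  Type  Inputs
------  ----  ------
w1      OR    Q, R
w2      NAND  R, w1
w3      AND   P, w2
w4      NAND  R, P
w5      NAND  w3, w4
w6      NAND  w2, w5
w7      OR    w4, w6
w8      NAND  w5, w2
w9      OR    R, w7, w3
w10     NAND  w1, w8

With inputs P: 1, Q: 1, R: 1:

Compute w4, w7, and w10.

w1 = Q OR R = 1 OR 1 = 1
w2 = R NAND w1 = 1 NAND 1 = 0
w3 = P AND w2 = 1 AND 0 = 0
w4 = R NAND P = 1 NAND 1 = 0
w5 = w3 NAND w4 = 0 NAND 0 = 1
w6 = w2 NAND w5 = 0 NAND 1 = 1
w7 = w4 OR w6 = 0 OR 1 = 1
w8 = w5 NAND w2 = 1 NAND 0 = 1
w10 = w1 NAND w8 = 1 NAND 1 = 0

w4 = 0, w7 = 1, w10 = 0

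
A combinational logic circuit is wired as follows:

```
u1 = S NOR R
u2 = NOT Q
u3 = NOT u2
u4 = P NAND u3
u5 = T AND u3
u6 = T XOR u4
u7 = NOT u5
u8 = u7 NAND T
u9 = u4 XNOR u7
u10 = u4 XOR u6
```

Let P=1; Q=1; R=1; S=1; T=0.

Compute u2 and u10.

u2 = 0; u10 = 0

u2 = NOT Q = NOT 1 = 0
u3 = NOT u2 = NOT 0 = 1
u4 = P NAND u3 = 1 NAND 1 = 0
u6 = T XOR u4 = 0 XOR 0 = 0
u10 = u4 XOR u6 = 0 XOR 0 = 0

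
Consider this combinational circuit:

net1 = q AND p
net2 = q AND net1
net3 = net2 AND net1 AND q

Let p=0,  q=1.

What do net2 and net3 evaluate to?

net2 = 0  net3 = 0

net1 = q AND p = 1 AND 0 = 0
net2 = q AND net1 = 1 AND 0 = 0
net3 = net2 AND net1 AND q = 0 AND 0 AND 1 = 0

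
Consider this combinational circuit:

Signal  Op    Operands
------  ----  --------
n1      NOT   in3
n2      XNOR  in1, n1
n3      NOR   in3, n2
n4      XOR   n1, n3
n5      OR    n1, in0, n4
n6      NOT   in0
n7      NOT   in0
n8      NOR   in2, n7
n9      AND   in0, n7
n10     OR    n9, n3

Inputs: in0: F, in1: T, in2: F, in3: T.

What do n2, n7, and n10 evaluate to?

n1 = NOT in3 = NOT T = F
n2 = in1 XNOR n1 = T XNOR F = F
n3 = in3 NOR n2 = T NOR F = F
n7 = NOT in0 = NOT F = T
n9 = in0 AND n7 = F AND T = F
n10 = n9 OR n3 = F OR F = F

n2 = F; n7 = T; n10 = F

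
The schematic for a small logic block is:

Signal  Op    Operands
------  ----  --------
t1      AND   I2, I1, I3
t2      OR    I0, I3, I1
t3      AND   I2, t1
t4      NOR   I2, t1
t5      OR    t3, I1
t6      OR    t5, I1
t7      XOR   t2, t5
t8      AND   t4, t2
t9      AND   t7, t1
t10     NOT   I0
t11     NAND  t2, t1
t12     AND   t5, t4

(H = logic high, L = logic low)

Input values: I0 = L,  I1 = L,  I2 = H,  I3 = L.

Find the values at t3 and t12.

t3 = L, t12 = L

t1 = I2 AND I1 AND I3 = H AND L AND L = L
t3 = I2 AND t1 = H AND L = L
t4 = I2 NOR t1 = H NOR L = L
t5 = t3 OR I1 = L OR L = L
t12 = t5 AND t4 = L AND L = L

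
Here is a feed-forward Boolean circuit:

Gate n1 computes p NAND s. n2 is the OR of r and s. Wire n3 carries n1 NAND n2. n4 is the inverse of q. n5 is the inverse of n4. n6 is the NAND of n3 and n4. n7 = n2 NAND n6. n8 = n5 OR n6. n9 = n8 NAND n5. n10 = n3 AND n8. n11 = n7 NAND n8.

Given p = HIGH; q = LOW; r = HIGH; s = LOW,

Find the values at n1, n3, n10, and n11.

n1 = HIGH, n3 = LOW, n10 = LOW, n11 = HIGH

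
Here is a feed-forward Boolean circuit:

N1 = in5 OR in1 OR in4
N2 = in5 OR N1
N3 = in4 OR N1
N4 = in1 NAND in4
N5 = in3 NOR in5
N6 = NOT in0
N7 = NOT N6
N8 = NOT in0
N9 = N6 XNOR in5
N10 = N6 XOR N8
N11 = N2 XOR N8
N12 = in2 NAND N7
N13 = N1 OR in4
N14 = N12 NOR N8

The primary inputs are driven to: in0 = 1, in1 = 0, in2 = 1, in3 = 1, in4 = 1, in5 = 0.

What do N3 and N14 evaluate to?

N3 = 1  N14 = 1

N1 = in5 OR in1 OR in4 = 0 OR 0 OR 1 = 1
N3 = in4 OR N1 = 1 OR 1 = 1
N6 = NOT in0 = NOT 1 = 0
N7 = NOT N6 = NOT 0 = 1
N8 = NOT in0 = NOT 1 = 0
N12 = in2 NAND N7 = 1 NAND 1 = 0
N14 = N12 NOR N8 = 0 NOR 0 = 1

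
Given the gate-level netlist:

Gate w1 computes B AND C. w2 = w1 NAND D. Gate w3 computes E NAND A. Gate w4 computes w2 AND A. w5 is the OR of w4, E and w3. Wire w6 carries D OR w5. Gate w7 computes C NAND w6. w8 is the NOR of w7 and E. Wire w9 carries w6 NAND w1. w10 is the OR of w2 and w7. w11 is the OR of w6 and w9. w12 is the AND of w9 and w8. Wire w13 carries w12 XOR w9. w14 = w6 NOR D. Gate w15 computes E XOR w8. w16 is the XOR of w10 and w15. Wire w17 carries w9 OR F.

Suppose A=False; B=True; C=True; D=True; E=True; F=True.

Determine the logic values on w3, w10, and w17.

w1 = B AND C = True AND True = True
w2 = w1 NAND D = True NAND True = False
w3 = E NAND A = True NAND False = True
w4 = w2 AND A = False AND False = False
w5 = w4 OR E OR w3 = False OR True OR True = True
w6 = D OR w5 = True OR True = True
w7 = C NAND w6 = True NAND True = False
w9 = w6 NAND w1 = True NAND True = False
w10 = w2 OR w7 = False OR False = False
w17 = w9 OR F = False OR True = True

w3 = True, w10 = False, w17 = True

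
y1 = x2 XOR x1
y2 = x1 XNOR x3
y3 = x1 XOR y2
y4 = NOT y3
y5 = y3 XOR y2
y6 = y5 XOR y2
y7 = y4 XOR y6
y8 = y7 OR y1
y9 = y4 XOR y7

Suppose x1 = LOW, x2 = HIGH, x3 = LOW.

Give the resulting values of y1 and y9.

y1 = x2 XOR x1 = HIGH XOR LOW = HIGH
y2 = x1 XNOR x3 = LOW XNOR LOW = HIGH
y3 = x1 XOR y2 = LOW XOR HIGH = HIGH
y4 = NOT y3 = NOT HIGH = LOW
y5 = y3 XOR y2 = HIGH XOR HIGH = LOW
y6 = y5 XOR y2 = LOW XOR HIGH = HIGH
y7 = y4 XOR y6 = LOW XOR HIGH = HIGH
y9 = y4 XOR y7 = LOW XOR HIGH = HIGH

y1 = HIGH; y9 = HIGH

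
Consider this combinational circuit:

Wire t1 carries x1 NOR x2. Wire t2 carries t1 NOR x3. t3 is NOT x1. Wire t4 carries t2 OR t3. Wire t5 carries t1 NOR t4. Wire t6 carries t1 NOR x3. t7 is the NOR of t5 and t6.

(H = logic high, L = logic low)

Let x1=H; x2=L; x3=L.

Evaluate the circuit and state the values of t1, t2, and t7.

t1 = x1 NOR x2 = H NOR L = L
t2 = t1 NOR x3 = L NOR L = H
t3 = NOT x1 = NOT H = L
t4 = t2 OR t3 = H OR L = H
t5 = t1 NOR t4 = L NOR H = L
t6 = t1 NOR x3 = L NOR L = H
t7 = t5 NOR t6 = L NOR H = L

t1 = L; t2 = H; t7 = L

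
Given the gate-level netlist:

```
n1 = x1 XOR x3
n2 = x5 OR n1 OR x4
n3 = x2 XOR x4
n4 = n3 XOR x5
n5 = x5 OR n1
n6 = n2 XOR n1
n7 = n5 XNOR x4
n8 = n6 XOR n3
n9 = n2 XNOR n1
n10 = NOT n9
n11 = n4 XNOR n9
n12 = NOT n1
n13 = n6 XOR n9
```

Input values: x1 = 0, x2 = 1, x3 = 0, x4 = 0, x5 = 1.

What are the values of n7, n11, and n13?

n7 = 0  n11 = 1  n13 = 1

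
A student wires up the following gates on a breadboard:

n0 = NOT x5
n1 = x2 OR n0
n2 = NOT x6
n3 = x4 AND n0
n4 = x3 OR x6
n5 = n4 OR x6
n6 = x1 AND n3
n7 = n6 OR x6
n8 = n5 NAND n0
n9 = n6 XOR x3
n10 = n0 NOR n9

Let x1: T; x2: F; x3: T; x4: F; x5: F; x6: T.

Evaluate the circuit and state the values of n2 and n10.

n2 = F, n10 = F

n0 = NOT x5 = NOT F = T
n2 = NOT x6 = NOT T = F
n3 = x4 AND n0 = F AND T = F
n6 = x1 AND n3 = T AND F = F
n9 = n6 XOR x3 = F XOR T = T
n10 = n0 NOR n9 = T NOR T = F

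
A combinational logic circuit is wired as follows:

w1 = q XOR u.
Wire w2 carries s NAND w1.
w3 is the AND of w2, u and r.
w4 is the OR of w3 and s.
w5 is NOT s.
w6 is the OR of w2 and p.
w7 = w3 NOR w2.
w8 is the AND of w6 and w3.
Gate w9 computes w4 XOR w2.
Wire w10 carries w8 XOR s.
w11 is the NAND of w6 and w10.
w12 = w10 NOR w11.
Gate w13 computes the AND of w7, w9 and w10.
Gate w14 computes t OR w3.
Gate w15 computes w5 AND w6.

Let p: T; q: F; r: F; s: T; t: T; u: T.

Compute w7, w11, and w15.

w1 = q XOR u = F XOR T = T
w2 = s NAND w1 = T NAND T = F
w3 = w2 AND u AND r = F AND T AND F = F
w5 = NOT s = NOT T = F
w6 = w2 OR p = F OR T = T
w7 = w3 NOR w2 = F NOR F = T
w8 = w6 AND w3 = T AND F = F
w10 = w8 XOR s = F XOR T = T
w11 = w6 NAND w10 = T NAND T = F
w15 = w5 AND w6 = F AND T = F

w7 = T  w11 = F  w15 = F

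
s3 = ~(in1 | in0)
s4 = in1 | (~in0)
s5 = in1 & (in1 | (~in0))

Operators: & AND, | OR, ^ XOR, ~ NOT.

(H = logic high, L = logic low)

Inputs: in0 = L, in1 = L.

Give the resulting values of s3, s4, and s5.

s3 = H  s4 = H  s5 = L

s3 = ~(L | L) = H
s4 = L | (~L) = H
s5 = L & (L | (~L)) = L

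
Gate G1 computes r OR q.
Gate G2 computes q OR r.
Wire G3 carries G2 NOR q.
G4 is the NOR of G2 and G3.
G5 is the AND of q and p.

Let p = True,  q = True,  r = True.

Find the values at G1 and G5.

G1 = True, G5 = True

G1 = r OR q = True OR True = True
G5 = q AND p = True AND True = True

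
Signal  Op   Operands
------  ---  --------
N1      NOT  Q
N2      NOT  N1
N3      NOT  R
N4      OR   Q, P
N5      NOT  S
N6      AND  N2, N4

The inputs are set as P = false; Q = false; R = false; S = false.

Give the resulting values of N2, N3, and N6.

N2 = false, N3 = true, N6 = false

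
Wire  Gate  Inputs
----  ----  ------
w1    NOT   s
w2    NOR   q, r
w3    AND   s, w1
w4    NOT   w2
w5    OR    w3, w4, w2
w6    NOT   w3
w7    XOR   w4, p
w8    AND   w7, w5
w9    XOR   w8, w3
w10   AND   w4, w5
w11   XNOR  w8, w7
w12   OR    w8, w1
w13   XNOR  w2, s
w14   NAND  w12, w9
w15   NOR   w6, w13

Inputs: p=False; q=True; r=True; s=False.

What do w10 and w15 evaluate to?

w1 = NOT s = NOT False = True
w2 = q NOR r = True NOR True = False
w3 = s AND w1 = False AND True = False
w4 = NOT w2 = NOT False = True
w5 = w3 OR w4 OR w2 = False OR True OR False = True
w6 = NOT w3 = NOT False = True
w10 = w4 AND w5 = True AND True = True
w13 = w2 XNOR s = False XNOR False = True
w15 = w6 NOR w13 = True NOR True = False

w10 = True, w15 = False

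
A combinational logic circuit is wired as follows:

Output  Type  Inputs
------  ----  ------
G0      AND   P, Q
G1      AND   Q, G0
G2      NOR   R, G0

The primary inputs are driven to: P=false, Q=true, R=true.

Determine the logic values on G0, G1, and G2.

G0 = false  G1 = false  G2 = false

G0 = P AND Q = false AND true = false
G1 = Q AND G0 = true AND false = false
G2 = R NOR G0 = true NOR false = false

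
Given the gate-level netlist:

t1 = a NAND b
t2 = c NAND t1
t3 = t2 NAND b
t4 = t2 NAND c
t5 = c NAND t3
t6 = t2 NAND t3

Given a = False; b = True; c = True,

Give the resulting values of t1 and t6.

t1 = True; t6 = True

t1 = a NAND b = False NAND True = True
t2 = c NAND t1 = True NAND True = False
t3 = t2 NAND b = False NAND True = True
t6 = t2 NAND t3 = False NAND True = True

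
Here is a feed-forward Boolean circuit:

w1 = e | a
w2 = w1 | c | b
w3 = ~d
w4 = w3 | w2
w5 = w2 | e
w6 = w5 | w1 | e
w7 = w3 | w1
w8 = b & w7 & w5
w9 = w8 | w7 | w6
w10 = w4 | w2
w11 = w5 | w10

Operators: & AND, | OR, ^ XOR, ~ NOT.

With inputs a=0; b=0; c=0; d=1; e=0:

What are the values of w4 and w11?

w1 = e OR a = 0 OR 0 = 0
w2 = w1 OR c OR b = 0 OR 0 OR 0 = 0
w3 = NOT d = NOT 1 = 0
w4 = w3 OR w2 = 0 OR 0 = 0
w5 = w2 OR e = 0 OR 0 = 0
w10 = w4 OR w2 = 0 OR 0 = 0
w11 = w5 OR w10 = 0 OR 0 = 0

w4 = 0  w11 = 0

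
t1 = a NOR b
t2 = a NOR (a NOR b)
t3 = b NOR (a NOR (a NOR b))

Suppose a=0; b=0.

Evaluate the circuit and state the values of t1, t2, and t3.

t1 = 0 NOR 0 = 1
t2 = 0 NOR (0 NOR 0) = 0
t3 = 0 NOR (0 NOR (0 NOR 0)) = 1

t1 = 1, t2 = 0, t3 = 1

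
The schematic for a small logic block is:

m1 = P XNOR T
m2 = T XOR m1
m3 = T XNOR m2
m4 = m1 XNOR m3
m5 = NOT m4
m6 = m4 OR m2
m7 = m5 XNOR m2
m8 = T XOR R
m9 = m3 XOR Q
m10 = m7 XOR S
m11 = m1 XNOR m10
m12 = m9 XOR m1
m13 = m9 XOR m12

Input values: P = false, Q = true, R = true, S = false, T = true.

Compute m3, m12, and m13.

m1 = P XNOR T = false XNOR true = false
m2 = T XOR m1 = true XOR false = true
m3 = T XNOR m2 = true XNOR true = true
m9 = m3 XOR Q = true XOR true = false
m12 = m9 XOR m1 = false XOR false = false
m13 = m9 XOR m12 = false XOR false = false

m3 = true  m12 = false  m13 = false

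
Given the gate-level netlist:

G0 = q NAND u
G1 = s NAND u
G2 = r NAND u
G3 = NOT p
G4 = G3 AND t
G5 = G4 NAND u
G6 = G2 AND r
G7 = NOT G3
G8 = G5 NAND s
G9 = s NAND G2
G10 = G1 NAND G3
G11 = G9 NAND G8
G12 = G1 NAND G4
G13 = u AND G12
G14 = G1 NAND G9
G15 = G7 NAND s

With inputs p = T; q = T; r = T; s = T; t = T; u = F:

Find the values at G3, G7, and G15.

G3 = NOT p = NOT T = F
G7 = NOT G3 = NOT F = T
G15 = G7 NAND s = T NAND T = F

G3 = F, G7 = T, G15 = F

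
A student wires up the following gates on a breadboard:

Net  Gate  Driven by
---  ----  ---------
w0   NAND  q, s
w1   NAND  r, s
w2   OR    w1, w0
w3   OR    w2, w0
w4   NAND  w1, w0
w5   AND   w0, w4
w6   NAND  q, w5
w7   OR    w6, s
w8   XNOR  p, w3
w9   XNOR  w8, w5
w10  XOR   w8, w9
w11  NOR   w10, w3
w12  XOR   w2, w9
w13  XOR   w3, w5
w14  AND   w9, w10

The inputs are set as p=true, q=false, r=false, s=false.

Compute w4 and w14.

w4 = false  w14 = false

w0 = q NAND s = false NAND false = true
w1 = r NAND s = false NAND false = true
w2 = w1 OR w0 = true OR true = true
w3 = w2 OR w0 = true OR true = true
w4 = w1 NAND w0 = true NAND true = false
w5 = w0 AND w4 = true AND false = false
w8 = p XNOR w3 = true XNOR true = true
w9 = w8 XNOR w5 = true XNOR false = false
w10 = w8 XOR w9 = true XOR false = true
w14 = w9 AND w10 = false AND true = false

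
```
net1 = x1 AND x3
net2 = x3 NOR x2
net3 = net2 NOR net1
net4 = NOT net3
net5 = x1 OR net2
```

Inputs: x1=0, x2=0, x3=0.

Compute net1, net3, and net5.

net1 = 0, net3 = 0, net5 = 1

net1 = x1 AND x3 = 0 AND 0 = 0
net2 = x3 NOR x2 = 0 NOR 0 = 1
net3 = net2 NOR net1 = 1 NOR 0 = 0
net5 = x1 OR net2 = 0 OR 1 = 1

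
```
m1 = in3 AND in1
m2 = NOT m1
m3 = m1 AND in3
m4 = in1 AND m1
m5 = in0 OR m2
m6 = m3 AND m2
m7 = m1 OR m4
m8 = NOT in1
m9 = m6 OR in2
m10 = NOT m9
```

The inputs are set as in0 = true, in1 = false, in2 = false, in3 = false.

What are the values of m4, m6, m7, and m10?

m1 = in3 AND in1 = false AND false = false
m2 = NOT m1 = NOT false = true
m3 = m1 AND in3 = false AND false = false
m4 = in1 AND m1 = false AND false = false
m6 = m3 AND m2 = false AND true = false
m7 = m1 OR m4 = false OR false = false
m9 = m6 OR in2 = false OR false = false
m10 = NOT m9 = NOT false = true

m4 = false; m6 = false; m7 = false; m10 = true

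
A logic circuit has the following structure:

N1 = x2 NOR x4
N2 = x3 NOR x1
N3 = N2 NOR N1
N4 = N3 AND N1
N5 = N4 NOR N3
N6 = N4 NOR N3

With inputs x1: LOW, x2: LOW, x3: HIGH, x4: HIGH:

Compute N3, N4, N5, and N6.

N1 = x2 NOR x4 = LOW NOR HIGH = LOW
N2 = x3 NOR x1 = HIGH NOR LOW = LOW
N3 = N2 NOR N1 = LOW NOR LOW = HIGH
N4 = N3 AND N1 = HIGH AND LOW = LOW
N5 = N4 NOR N3 = LOW NOR HIGH = LOW
N6 = N4 NOR N3 = LOW NOR HIGH = LOW

N3 = HIGH  N4 = LOW  N5 = LOW  N6 = LOW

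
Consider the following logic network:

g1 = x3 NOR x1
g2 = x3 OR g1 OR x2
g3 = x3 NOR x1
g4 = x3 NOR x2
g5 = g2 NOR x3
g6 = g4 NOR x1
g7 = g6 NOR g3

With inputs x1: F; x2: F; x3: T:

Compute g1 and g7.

g1 = x3 NOR x1 = T NOR F = F
g3 = x3 NOR x1 = T NOR F = F
g4 = x3 NOR x2 = T NOR F = F
g6 = g4 NOR x1 = F NOR F = T
g7 = g6 NOR g3 = T NOR F = F

g1 = F, g7 = F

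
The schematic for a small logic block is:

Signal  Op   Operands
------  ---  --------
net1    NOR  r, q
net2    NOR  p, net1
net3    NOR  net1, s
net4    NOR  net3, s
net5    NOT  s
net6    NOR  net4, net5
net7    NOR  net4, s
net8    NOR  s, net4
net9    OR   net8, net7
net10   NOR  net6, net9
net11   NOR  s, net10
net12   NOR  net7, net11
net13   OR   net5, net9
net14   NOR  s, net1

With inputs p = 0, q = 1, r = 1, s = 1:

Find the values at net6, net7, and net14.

net6 = 1, net7 = 0, net14 = 0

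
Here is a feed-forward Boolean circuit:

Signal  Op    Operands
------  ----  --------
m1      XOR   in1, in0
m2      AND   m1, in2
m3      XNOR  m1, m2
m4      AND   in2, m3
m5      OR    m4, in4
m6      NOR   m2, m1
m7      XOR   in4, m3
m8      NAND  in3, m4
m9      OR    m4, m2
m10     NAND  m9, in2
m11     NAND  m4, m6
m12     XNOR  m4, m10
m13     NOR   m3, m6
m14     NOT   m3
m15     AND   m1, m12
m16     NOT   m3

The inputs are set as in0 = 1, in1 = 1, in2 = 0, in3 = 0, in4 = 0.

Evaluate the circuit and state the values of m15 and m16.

m1 = in1 XOR in0 = 1 XOR 1 = 0
m2 = m1 AND in2 = 0 AND 0 = 0
m3 = m1 XNOR m2 = 0 XNOR 0 = 1
m4 = in2 AND m3 = 0 AND 1 = 0
m9 = m4 OR m2 = 0 OR 0 = 0
m10 = m9 NAND in2 = 0 NAND 0 = 1
m12 = m4 XNOR m10 = 0 XNOR 1 = 0
m15 = m1 AND m12 = 0 AND 0 = 0
m16 = NOT m3 = NOT 1 = 0

m15 = 0  m16 = 0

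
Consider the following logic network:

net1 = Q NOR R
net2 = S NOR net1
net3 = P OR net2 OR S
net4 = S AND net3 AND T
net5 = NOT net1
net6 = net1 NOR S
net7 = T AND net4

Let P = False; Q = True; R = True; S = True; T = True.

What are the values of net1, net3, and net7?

net1 = False  net3 = True  net7 = True

net1 = Q NOR R = True NOR True = False
net2 = S NOR net1 = True NOR False = False
net3 = P OR net2 OR S = False OR False OR True = True
net4 = S AND net3 AND T = True AND True AND True = True
net7 = T AND net4 = True AND True = True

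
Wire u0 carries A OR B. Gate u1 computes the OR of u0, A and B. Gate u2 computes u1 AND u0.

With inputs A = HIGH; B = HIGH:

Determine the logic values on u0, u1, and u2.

u0 = A OR B = HIGH OR HIGH = HIGH
u1 = u0 OR A OR B = HIGH OR HIGH OR HIGH = HIGH
u2 = u1 AND u0 = HIGH AND HIGH = HIGH

u0 = HIGH, u1 = HIGH, u2 = HIGH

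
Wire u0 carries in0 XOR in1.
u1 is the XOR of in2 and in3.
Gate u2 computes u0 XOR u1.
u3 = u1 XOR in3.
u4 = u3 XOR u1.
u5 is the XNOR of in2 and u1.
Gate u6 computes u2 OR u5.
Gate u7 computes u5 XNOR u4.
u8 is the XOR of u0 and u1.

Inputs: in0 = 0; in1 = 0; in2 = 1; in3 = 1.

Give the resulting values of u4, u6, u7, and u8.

u4 = 1, u6 = 0, u7 = 0, u8 = 0

u0 = in0 XOR in1 = 0 XOR 0 = 0
u1 = in2 XOR in3 = 1 XOR 1 = 0
u2 = u0 XOR u1 = 0 XOR 0 = 0
u3 = u1 XOR in3 = 0 XOR 1 = 1
u4 = u3 XOR u1 = 1 XOR 0 = 1
u5 = in2 XNOR u1 = 1 XNOR 0 = 0
u6 = u2 OR u5 = 0 OR 0 = 0
u7 = u5 XNOR u4 = 0 XNOR 1 = 0
u8 = u0 XOR u1 = 0 XOR 0 = 0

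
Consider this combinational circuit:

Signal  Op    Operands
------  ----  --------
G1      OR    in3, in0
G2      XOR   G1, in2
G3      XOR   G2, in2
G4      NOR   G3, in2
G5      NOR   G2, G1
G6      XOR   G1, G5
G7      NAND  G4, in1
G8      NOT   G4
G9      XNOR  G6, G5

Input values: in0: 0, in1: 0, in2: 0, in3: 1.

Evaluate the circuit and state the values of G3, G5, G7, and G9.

G1 = in3 OR in0 = 1 OR 0 = 1
G2 = G1 XOR in2 = 1 XOR 0 = 1
G3 = G2 XOR in2 = 1 XOR 0 = 1
G4 = G3 NOR in2 = 1 NOR 0 = 0
G5 = G2 NOR G1 = 1 NOR 1 = 0
G6 = G1 XOR G5 = 1 XOR 0 = 1
G7 = G4 NAND in1 = 0 NAND 0 = 1
G9 = G6 XNOR G5 = 1 XNOR 0 = 0

G3 = 1  G5 = 0  G7 = 1  G9 = 0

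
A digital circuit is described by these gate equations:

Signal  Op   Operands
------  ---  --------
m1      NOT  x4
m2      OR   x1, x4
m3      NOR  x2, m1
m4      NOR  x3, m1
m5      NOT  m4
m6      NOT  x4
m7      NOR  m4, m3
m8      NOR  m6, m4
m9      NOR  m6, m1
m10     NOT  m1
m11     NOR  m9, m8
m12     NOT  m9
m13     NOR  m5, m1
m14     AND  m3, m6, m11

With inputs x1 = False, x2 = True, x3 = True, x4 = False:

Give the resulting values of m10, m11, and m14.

m10 = False, m11 = True, m14 = False

m1 = NOT x4 = NOT False = True
m3 = x2 NOR m1 = True NOR True = False
m4 = x3 NOR m1 = True NOR True = False
m6 = NOT x4 = NOT False = True
m8 = m6 NOR m4 = True NOR False = False
m9 = m6 NOR m1 = True NOR True = False
m10 = NOT m1 = NOT True = False
m11 = m9 NOR m8 = False NOR False = True
m14 = m3 AND m6 AND m11 = False AND True AND True = False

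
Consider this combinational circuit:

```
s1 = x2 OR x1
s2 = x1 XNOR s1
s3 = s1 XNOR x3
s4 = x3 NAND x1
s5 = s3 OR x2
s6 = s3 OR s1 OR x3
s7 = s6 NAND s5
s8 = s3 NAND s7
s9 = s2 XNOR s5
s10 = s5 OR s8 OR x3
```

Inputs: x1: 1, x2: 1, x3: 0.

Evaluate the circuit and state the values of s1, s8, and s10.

s1 = x2 OR x1 = 1 OR 1 = 1
s3 = s1 XNOR x3 = 1 XNOR 0 = 0
s5 = s3 OR x2 = 0 OR 1 = 1
s6 = s3 OR s1 OR x3 = 0 OR 1 OR 0 = 1
s7 = s6 NAND s5 = 1 NAND 1 = 0
s8 = s3 NAND s7 = 0 NAND 0 = 1
s10 = s5 OR s8 OR x3 = 1 OR 1 OR 0 = 1

s1 = 1; s8 = 1; s10 = 1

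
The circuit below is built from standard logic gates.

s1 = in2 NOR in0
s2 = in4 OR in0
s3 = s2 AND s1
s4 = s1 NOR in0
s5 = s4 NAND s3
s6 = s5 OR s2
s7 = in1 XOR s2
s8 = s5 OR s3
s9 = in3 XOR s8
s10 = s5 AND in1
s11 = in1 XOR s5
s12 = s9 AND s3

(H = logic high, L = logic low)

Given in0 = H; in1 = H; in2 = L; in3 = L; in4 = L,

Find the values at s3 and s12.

s3 = L, s12 = L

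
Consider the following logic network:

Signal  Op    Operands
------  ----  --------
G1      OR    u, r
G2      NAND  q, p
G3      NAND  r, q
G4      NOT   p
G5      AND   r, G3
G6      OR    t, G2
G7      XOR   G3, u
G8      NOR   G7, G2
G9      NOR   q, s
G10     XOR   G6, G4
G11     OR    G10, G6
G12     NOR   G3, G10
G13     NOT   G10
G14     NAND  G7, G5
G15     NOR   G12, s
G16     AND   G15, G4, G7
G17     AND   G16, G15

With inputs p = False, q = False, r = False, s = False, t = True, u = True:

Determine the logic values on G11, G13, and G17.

G2 = q NAND p = False NAND False = True
G3 = r NAND q = False NAND False = True
G4 = NOT p = NOT False = True
G6 = t OR G2 = True OR True = True
G7 = G3 XOR u = True XOR True = False
G10 = G6 XOR G4 = True XOR True = False
G11 = G10 OR G6 = False OR True = True
G12 = G3 NOR G10 = True NOR False = False
G13 = NOT G10 = NOT False = True
G15 = G12 NOR s = False NOR False = True
G16 = G15 AND G4 AND G7 = True AND True AND False = False
G17 = G16 AND G15 = False AND True = False

G11 = True  G13 = True  G17 = False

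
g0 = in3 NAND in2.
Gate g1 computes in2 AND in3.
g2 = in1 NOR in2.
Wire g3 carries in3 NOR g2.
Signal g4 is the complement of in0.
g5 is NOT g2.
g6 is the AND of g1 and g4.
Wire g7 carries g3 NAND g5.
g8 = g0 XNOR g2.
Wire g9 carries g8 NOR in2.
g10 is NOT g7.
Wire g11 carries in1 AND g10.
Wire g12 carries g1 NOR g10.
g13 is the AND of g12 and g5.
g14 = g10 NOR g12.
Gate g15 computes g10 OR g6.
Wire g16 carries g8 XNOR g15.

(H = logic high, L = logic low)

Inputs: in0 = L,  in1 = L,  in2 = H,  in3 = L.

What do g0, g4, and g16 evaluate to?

g0 = H; g4 = H; g16 = L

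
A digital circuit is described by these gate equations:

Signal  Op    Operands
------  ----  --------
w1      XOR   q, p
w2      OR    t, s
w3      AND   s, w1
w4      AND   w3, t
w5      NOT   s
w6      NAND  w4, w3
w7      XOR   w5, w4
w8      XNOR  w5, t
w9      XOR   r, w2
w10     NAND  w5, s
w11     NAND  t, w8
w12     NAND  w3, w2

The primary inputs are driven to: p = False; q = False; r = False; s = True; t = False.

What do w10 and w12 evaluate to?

w10 = True  w12 = True

w1 = q XOR p = False XOR False = False
w2 = t OR s = False OR True = True
w3 = s AND w1 = True AND False = False
w5 = NOT s = NOT True = False
w10 = w5 NAND s = False NAND True = True
w12 = w3 NAND w2 = False NAND True = True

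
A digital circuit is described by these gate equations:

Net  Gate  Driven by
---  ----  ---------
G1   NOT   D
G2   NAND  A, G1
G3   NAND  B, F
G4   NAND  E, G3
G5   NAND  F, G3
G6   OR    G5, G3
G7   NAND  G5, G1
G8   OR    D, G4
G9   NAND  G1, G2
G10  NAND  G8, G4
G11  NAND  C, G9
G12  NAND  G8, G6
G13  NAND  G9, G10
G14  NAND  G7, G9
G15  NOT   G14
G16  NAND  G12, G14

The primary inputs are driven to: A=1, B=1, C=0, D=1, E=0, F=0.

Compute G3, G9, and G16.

G1 = NOT D = NOT 1 = 0
G2 = A NAND G1 = 1 NAND 0 = 1
G3 = B NAND F = 1 NAND 0 = 1
G4 = E NAND G3 = 0 NAND 1 = 1
G5 = F NAND G3 = 0 NAND 1 = 1
G6 = G5 OR G3 = 1 OR 1 = 1
G7 = G5 NAND G1 = 1 NAND 0 = 1
G8 = D OR G4 = 1 OR 1 = 1
G9 = G1 NAND G2 = 0 NAND 1 = 1
G12 = G8 NAND G6 = 1 NAND 1 = 0
G14 = G7 NAND G9 = 1 NAND 1 = 0
G16 = G12 NAND G14 = 0 NAND 0 = 1

G3 = 1  G9 = 1  G16 = 1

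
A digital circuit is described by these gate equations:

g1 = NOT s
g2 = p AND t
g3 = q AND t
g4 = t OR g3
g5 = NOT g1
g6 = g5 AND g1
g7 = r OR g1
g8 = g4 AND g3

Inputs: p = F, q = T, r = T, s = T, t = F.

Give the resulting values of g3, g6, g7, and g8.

g3 = F; g6 = F; g7 = T; g8 = F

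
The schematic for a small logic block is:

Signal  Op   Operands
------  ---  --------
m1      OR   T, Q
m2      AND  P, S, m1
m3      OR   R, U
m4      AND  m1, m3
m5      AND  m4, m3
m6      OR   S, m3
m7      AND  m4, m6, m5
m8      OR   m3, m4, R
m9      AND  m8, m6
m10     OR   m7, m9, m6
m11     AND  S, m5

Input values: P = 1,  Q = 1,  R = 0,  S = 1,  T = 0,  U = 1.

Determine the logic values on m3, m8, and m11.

m1 = T OR Q = 0 OR 1 = 1
m3 = R OR U = 0 OR 1 = 1
m4 = m1 AND m3 = 1 AND 1 = 1
m5 = m4 AND m3 = 1 AND 1 = 1
m8 = m3 OR m4 OR R = 1 OR 1 OR 0 = 1
m11 = S AND m5 = 1 AND 1 = 1

m3 = 1; m8 = 1; m11 = 1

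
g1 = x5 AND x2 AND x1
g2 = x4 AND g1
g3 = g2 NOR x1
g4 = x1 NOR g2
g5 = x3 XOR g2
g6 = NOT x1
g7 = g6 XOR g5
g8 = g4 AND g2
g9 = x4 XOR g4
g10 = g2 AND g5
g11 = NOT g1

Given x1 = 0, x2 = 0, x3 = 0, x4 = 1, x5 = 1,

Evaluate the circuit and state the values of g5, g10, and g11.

g5 = 0, g10 = 0, g11 = 1

g1 = x5 AND x2 AND x1 = 1 AND 0 AND 0 = 0
g2 = x4 AND g1 = 1 AND 0 = 0
g5 = x3 XOR g2 = 0 XOR 0 = 0
g10 = g2 AND g5 = 0 AND 0 = 0
g11 = NOT g1 = NOT 0 = 1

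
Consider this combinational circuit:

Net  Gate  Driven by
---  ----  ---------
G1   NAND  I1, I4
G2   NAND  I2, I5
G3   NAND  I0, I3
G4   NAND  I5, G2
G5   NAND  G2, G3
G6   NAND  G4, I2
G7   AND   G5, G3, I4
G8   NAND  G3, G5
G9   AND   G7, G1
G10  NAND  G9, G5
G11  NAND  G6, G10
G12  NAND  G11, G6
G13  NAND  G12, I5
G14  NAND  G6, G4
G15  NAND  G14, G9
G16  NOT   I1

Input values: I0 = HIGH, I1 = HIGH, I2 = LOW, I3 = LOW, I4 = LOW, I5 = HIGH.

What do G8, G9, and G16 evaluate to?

G1 = I1 NAND I4 = HIGH NAND LOW = HIGH
G2 = I2 NAND I5 = LOW NAND HIGH = HIGH
G3 = I0 NAND I3 = HIGH NAND LOW = HIGH
G5 = G2 NAND G3 = HIGH NAND HIGH = LOW
G7 = G5 AND G3 AND I4 = LOW AND HIGH AND LOW = LOW
G8 = G3 NAND G5 = HIGH NAND LOW = HIGH
G9 = G7 AND G1 = LOW AND HIGH = LOW
G16 = NOT I1 = NOT HIGH = LOW

G8 = HIGH; G9 = LOW; G16 = LOW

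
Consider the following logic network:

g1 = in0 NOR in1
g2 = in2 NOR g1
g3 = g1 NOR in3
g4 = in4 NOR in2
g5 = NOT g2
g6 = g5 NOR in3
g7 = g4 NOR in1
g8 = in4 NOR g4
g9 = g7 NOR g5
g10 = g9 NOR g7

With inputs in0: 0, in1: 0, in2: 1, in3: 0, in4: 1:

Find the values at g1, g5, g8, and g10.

g1 = in0 NOR in1 = 0 NOR 0 = 1
g2 = in2 NOR g1 = 1 NOR 1 = 0
g4 = in4 NOR in2 = 1 NOR 1 = 0
g5 = NOT g2 = NOT 0 = 1
g7 = g4 NOR in1 = 0 NOR 0 = 1
g8 = in4 NOR g4 = 1 NOR 0 = 0
g9 = g7 NOR g5 = 1 NOR 1 = 0
g10 = g9 NOR g7 = 0 NOR 1 = 0

g1 = 1  g5 = 1  g8 = 0  g10 = 0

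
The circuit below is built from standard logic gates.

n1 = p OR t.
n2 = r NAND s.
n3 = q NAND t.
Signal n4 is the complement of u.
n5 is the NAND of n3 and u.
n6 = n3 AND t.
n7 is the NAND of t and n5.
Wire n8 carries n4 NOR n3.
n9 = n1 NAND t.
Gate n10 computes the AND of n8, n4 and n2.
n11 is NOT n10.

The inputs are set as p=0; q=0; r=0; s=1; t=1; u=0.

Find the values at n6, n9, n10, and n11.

n6 = 1, n9 = 0, n10 = 0, n11 = 1

n1 = p OR t = 0 OR 1 = 1
n2 = r NAND s = 0 NAND 1 = 1
n3 = q NAND t = 0 NAND 1 = 1
n4 = NOT u = NOT 0 = 1
n6 = n3 AND t = 1 AND 1 = 1
n8 = n4 NOR n3 = 1 NOR 1 = 0
n9 = n1 NAND t = 1 NAND 1 = 0
n10 = n8 AND n4 AND n2 = 0 AND 1 AND 1 = 0
n11 = NOT n10 = NOT 0 = 1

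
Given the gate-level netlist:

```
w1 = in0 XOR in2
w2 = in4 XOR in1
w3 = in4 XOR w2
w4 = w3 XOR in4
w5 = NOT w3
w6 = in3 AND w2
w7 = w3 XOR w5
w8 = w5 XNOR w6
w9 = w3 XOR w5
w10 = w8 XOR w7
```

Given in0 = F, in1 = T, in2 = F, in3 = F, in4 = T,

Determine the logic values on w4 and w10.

w2 = in4 XOR in1 = T XOR T = F
w3 = in4 XOR w2 = T XOR F = T
w4 = w3 XOR in4 = T XOR T = F
w5 = NOT w3 = NOT T = F
w6 = in3 AND w2 = F AND F = F
w7 = w3 XOR w5 = T XOR F = T
w8 = w5 XNOR w6 = F XNOR F = T
w10 = w8 XOR w7 = T XOR T = F

w4 = F; w10 = F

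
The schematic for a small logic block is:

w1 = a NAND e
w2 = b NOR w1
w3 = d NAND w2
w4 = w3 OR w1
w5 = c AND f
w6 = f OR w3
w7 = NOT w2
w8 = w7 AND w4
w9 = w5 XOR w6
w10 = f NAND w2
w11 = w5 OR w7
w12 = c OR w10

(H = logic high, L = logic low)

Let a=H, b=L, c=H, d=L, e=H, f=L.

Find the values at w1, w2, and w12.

w1 = a NAND e = H NAND H = L
w2 = b NOR w1 = L NOR L = H
w10 = f NAND w2 = L NAND H = H
w12 = c OR w10 = H OR H = H

w1 = L  w2 = H  w12 = H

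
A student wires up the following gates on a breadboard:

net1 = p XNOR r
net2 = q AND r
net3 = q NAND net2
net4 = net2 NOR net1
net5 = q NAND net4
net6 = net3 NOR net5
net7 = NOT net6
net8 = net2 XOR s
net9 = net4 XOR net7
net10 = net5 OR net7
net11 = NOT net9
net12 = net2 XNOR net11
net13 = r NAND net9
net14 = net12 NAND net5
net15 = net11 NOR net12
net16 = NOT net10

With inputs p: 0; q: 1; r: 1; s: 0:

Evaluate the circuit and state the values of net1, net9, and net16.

net1 = p XNOR r = 0 XNOR 1 = 0
net2 = q AND r = 1 AND 1 = 1
net3 = q NAND net2 = 1 NAND 1 = 0
net4 = net2 NOR net1 = 1 NOR 0 = 0
net5 = q NAND net4 = 1 NAND 0 = 1
net6 = net3 NOR net5 = 0 NOR 1 = 0
net7 = NOT net6 = NOT 0 = 1
net9 = net4 XOR net7 = 0 XOR 1 = 1
net10 = net5 OR net7 = 1 OR 1 = 1
net16 = NOT net10 = NOT 1 = 0

net1 = 0, net9 = 1, net16 = 0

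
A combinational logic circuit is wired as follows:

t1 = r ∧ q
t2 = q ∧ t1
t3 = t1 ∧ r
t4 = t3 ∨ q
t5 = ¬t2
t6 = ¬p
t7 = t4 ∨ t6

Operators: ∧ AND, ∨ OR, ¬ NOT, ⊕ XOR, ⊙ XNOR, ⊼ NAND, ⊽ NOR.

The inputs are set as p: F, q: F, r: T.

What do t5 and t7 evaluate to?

t5 = T  t7 = T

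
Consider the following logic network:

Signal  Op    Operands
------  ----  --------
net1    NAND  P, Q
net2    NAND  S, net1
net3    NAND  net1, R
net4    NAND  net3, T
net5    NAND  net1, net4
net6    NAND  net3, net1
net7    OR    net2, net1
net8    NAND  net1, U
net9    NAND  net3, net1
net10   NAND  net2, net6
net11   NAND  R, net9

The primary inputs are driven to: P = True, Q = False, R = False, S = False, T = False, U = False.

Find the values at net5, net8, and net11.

net1 = P NAND Q = True NAND False = True
net3 = net1 NAND R = True NAND False = True
net4 = net3 NAND T = True NAND False = True
net5 = net1 NAND net4 = True NAND True = False
net8 = net1 NAND U = True NAND False = True
net9 = net3 NAND net1 = True NAND True = False
net11 = R NAND net9 = False NAND False = True

net5 = False, net8 = True, net11 = True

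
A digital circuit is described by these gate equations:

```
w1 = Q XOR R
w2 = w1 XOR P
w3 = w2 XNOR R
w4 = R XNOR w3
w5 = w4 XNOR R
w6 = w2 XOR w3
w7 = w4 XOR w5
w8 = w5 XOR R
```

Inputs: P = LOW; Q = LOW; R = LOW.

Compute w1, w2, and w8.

w1 = LOW  w2 = LOW  w8 = HIGH

w1 = Q XOR R = LOW XOR LOW = LOW
w2 = w1 XOR P = LOW XOR LOW = LOW
w3 = w2 XNOR R = LOW XNOR LOW = HIGH
w4 = R XNOR w3 = LOW XNOR HIGH = LOW
w5 = w4 XNOR R = LOW XNOR LOW = HIGH
w8 = w5 XOR R = HIGH XOR LOW = HIGH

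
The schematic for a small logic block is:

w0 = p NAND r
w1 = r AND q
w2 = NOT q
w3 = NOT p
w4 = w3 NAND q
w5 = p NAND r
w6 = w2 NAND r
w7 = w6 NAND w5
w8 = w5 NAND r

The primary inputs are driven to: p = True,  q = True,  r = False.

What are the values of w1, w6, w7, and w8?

w1 = r AND q = False AND True = False
w2 = NOT q = NOT True = False
w5 = p NAND r = True NAND False = True
w6 = w2 NAND r = False NAND False = True
w7 = w6 NAND w5 = True NAND True = False
w8 = w5 NAND r = True NAND False = True

w1 = False, w6 = True, w7 = False, w8 = True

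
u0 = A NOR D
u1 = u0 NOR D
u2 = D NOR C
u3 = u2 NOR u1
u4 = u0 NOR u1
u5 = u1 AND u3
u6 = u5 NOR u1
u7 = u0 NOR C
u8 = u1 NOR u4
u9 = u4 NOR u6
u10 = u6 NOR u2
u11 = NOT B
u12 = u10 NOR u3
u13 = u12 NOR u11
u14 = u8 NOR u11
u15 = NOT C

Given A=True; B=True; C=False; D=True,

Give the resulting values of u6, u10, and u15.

u0 = A NOR D = True NOR True = False
u1 = u0 NOR D = False NOR True = False
u2 = D NOR C = True NOR False = False
u3 = u2 NOR u1 = False NOR False = True
u5 = u1 AND u3 = False AND True = False
u6 = u5 NOR u1 = False NOR False = True
u10 = u6 NOR u2 = True NOR False = False
u15 = NOT C = NOT False = True

u6 = True, u10 = False, u15 = True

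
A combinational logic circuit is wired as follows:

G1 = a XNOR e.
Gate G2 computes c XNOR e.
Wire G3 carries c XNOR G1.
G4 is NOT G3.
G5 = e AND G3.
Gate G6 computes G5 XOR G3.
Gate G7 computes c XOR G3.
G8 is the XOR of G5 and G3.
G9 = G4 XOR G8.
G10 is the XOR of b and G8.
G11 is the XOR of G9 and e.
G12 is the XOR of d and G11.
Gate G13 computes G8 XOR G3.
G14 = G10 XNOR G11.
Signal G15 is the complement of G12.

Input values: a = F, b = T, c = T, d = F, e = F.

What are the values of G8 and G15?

G8 = T  G15 = F

G1 = a XNOR e = F XNOR F = T
G3 = c XNOR G1 = T XNOR T = T
G4 = NOT G3 = NOT T = F
G5 = e AND G3 = F AND T = F
G8 = G5 XOR G3 = F XOR T = T
G9 = G4 XOR G8 = F XOR T = T
G11 = G9 XOR e = T XOR F = T
G12 = d XOR G11 = F XOR T = T
G15 = NOT G12 = NOT T = F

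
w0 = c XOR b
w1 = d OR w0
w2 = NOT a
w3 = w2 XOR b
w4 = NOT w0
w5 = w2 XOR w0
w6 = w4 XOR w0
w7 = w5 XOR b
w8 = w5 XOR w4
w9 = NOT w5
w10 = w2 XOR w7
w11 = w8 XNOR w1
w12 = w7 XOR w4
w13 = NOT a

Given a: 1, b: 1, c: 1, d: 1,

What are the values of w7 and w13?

w7 = 1; w13 = 0

w0 = c XOR b = 1 XOR 1 = 0
w2 = NOT a = NOT 1 = 0
w5 = w2 XOR w0 = 0 XOR 0 = 0
w7 = w5 XOR b = 0 XOR 1 = 1
w13 = NOT a = NOT 1 = 0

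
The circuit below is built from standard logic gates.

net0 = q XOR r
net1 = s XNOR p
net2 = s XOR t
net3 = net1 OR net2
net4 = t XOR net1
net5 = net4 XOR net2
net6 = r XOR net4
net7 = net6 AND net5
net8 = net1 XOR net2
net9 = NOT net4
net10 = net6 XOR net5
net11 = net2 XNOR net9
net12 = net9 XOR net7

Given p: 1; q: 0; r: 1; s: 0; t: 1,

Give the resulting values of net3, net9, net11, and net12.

net1 = s XNOR p = 0 XNOR 1 = 0
net2 = s XOR t = 0 XOR 1 = 1
net3 = net1 OR net2 = 0 OR 1 = 1
net4 = t XOR net1 = 1 XOR 0 = 1
net5 = net4 XOR net2 = 1 XOR 1 = 0
net6 = r XOR net4 = 1 XOR 1 = 0
net7 = net6 AND net5 = 0 AND 0 = 0
net9 = NOT net4 = NOT 1 = 0
net11 = net2 XNOR net9 = 1 XNOR 0 = 0
net12 = net9 XOR net7 = 0 XOR 0 = 0

net3 = 1, net9 = 0, net11 = 0, net12 = 0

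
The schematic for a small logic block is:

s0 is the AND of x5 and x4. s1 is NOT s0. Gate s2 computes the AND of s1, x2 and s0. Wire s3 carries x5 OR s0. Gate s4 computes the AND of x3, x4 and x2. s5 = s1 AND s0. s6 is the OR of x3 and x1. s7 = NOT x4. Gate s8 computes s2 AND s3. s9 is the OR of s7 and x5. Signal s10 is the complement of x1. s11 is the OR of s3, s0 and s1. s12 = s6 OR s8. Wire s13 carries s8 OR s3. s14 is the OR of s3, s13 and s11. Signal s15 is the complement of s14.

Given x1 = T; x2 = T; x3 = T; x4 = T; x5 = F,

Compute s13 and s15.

s0 = x5 AND x4 = F AND T = F
s1 = NOT s0 = NOT F = T
s2 = s1 AND x2 AND s0 = T AND T AND F = F
s3 = x5 OR s0 = F OR F = F
s8 = s2 AND s3 = F AND F = F
s11 = s3 OR s0 OR s1 = F OR F OR T = T
s13 = s8 OR s3 = F OR F = F
s14 = s3 OR s13 OR s11 = F OR F OR T = T
s15 = NOT s14 = NOT T = F

s13 = F, s15 = F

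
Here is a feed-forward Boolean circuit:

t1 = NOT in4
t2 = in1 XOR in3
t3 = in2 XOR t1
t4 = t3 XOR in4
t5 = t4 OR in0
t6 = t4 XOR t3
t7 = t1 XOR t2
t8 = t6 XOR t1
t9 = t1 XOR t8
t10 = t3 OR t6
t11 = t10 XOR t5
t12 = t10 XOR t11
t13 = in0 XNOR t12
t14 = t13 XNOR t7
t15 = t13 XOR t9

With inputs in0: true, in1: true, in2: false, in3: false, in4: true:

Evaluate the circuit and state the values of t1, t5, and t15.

t1 = NOT in4 = NOT true = false
t3 = in2 XOR t1 = false XOR false = false
t4 = t3 XOR in4 = false XOR true = true
t5 = t4 OR in0 = true OR true = true
t6 = t4 XOR t3 = true XOR false = true
t8 = t6 XOR t1 = true XOR false = true
t9 = t1 XOR t8 = false XOR true = true
t10 = t3 OR t6 = false OR true = true
t11 = t10 XOR t5 = true XOR true = false
t12 = t10 XOR t11 = true XOR false = true
t13 = in0 XNOR t12 = true XNOR true = true
t15 = t13 XOR t9 = true XOR true = false

t1 = false; t5 = true; t15 = false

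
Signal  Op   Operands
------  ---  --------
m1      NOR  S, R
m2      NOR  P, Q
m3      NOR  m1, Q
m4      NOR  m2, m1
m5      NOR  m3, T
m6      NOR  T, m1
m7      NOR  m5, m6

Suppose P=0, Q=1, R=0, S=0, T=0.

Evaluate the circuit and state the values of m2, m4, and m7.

m1 = S NOR R = 0 NOR 0 = 1
m2 = P NOR Q = 0 NOR 1 = 0
m3 = m1 NOR Q = 1 NOR 1 = 0
m4 = m2 NOR m1 = 0 NOR 1 = 0
m5 = m3 NOR T = 0 NOR 0 = 1
m6 = T NOR m1 = 0 NOR 1 = 0
m7 = m5 NOR m6 = 1 NOR 0 = 0

m2 = 0  m4 = 0  m7 = 0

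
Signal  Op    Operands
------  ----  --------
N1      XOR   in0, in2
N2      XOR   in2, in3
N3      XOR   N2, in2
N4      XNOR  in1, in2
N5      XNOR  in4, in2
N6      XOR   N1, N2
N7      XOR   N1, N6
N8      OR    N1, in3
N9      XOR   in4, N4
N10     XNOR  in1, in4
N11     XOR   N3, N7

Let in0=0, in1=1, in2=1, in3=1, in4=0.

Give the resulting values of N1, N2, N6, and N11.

N1 = 1, N2 = 0, N6 = 1, N11 = 1

N1 = in0 XOR in2 = 0 XOR 1 = 1
N2 = in2 XOR in3 = 1 XOR 1 = 0
N3 = N2 XOR in2 = 0 XOR 1 = 1
N6 = N1 XOR N2 = 1 XOR 0 = 1
N7 = N1 XOR N6 = 1 XOR 1 = 0
N11 = N3 XOR N7 = 1 XOR 0 = 1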